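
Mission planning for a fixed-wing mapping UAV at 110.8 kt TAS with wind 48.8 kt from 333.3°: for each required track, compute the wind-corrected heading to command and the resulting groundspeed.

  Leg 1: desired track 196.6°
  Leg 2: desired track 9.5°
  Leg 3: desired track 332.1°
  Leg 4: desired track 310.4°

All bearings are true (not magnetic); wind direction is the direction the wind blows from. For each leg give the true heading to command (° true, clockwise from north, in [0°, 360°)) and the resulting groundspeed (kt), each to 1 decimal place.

Leg 1: heading=214.2°, groundspeed=141.1 kt
Leg 2: heading=354.4°, groundspeed=67.6 kt
Leg 3: heading=332.6°, groundspeed=62.0 kt
Leg 4: heading=320.3°, groundspeed=64.2 kt

Leg 1: desired track 196.6°; wind correction +17.6° → command heading 214.2°, groundspeed 141.1 kt
Leg 2: desired track 9.5°; wind correction -15.1° → command heading 354.4°, groundspeed 67.6 kt
Leg 3: desired track 332.1°; wind correction +0.5° → command heading 332.6°, groundspeed 62.0 kt
Leg 4: desired track 310.4°; wind correction +9.9° → command heading 320.3°, groundspeed 64.2 kt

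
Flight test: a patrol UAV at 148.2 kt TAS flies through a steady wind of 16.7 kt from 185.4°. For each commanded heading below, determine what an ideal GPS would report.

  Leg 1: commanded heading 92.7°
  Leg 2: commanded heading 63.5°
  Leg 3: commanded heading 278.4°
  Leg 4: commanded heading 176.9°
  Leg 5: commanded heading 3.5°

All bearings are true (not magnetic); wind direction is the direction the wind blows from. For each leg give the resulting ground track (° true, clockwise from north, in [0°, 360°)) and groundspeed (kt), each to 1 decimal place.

Leg 1: heading 92.7°; drift -6.4° → track 86.3°, groundspeed 149.9 kt
Leg 2: heading 63.5°; drift -5.2° → track 58.3°, groundspeed 157.7 kt
Leg 3: heading 278.4°; drift +6.4° → track 284.8°, groundspeed 150.0 kt
Leg 4: heading 176.9°; drift -1.1° → track 175.8°, groundspeed 131.7 kt
Leg 5: heading 3.5°; drift +0.2° → track 3.7°, groundspeed 164.9 kt

Leg 1: track=86.3°, groundspeed=149.9 kt
Leg 2: track=58.3°, groundspeed=157.7 kt
Leg 3: track=284.8°, groundspeed=150.0 kt
Leg 4: track=175.8°, groundspeed=131.7 kt
Leg 5: track=3.7°, groundspeed=164.9 kt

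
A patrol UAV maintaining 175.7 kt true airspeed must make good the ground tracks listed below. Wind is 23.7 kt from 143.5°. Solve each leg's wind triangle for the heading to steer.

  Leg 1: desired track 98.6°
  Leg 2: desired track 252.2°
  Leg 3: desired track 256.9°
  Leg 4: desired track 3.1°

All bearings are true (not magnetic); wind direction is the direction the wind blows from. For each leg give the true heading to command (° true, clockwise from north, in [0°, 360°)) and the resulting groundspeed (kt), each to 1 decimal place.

Leg 1: desired track 98.6°; wind correction +5.5° → command heading 104.1°, groundspeed 158.1 kt
Leg 2: desired track 252.2°; wind correction -7.3° → command heading 244.9°, groundspeed 181.9 kt
Leg 3: desired track 256.9°; wind correction -7.1° → command heading 249.8°, groundspeed 183.8 kt
Leg 4: desired track 3.1°; wind correction +4.9° → command heading 8.0°, groundspeed 193.3 kt

Leg 1: heading=104.1°, groundspeed=158.1 kt
Leg 2: heading=244.9°, groundspeed=181.9 kt
Leg 3: heading=249.8°, groundspeed=183.8 kt
Leg 4: heading=8.0°, groundspeed=193.3 kt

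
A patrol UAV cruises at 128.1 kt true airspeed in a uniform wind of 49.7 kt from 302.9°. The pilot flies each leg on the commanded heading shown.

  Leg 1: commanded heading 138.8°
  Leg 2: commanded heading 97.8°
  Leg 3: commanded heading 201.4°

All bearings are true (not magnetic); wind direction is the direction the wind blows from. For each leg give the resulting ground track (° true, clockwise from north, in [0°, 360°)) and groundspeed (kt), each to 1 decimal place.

Leg 1: track=134.4°, groundspeed=176.4 kt
Leg 2: track=104.7°, groundspeed=174.4 kt
Leg 3: track=182.0°, groundspeed=146.3 kt

Leg 1: heading 138.8°; drift -4.4° → track 134.4°, groundspeed 176.4 kt
Leg 2: heading 97.8°; drift +6.9° → track 104.7°, groundspeed 174.4 kt
Leg 3: heading 201.4°; drift -19.4° → track 182.0°, groundspeed 146.3 kt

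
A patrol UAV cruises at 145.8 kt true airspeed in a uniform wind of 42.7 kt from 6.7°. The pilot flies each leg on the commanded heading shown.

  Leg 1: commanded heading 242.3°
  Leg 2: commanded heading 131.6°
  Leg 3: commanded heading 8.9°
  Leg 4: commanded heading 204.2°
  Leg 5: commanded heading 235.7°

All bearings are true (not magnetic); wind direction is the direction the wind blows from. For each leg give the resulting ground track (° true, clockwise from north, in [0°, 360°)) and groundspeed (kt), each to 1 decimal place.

Leg 1: track=230.6°, groundspeed=173.5 kt
Leg 2: track=143.2°, groundspeed=173.8 kt
Leg 3: track=9.8°, groundspeed=103.1 kt
Leg 4: track=200.3°, groundspeed=187.0 kt
Leg 5: track=225.2°, groundspeed=176.8 kt

Leg 1: heading 242.3°; drift -11.7° → track 230.6°, groundspeed 173.5 kt
Leg 2: heading 131.6°; drift +11.6° → track 143.2°, groundspeed 173.8 kt
Leg 3: heading 8.9°; drift +0.9° → track 9.8°, groundspeed 103.1 kt
Leg 4: heading 204.2°; drift -3.9° → track 200.3°, groundspeed 187.0 kt
Leg 5: heading 235.7°; drift -10.5° → track 225.2°, groundspeed 176.8 kt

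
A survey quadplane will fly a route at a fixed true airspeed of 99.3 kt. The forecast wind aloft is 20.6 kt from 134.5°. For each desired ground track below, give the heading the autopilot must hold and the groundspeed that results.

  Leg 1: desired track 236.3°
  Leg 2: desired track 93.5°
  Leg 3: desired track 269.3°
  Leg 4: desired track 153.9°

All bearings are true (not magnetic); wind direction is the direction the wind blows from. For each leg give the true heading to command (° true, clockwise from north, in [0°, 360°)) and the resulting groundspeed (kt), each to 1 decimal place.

Leg 1: desired track 236.3°; wind correction -11.7° → command heading 224.6°, groundspeed 101.4 kt
Leg 2: desired track 93.5°; wind correction +7.8° → command heading 101.3°, groundspeed 82.8 kt
Leg 3: desired track 269.3°; wind correction -8.5° → command heading 260.8°, groundspeed 112.7 kt
Leg 4: desired track 153.9°; wind correction -4.0° → command heading 149.9°, groundspeed 79.6 kt

Leg 1: heading=224.6°, groundspeed=101.4 kt
Leg 2: heading=101.3°, groundspeed=82.8 kt
Leg 3: heading=260.8°, groundspeed=112.7 kt
Leg 4: heading=149.9°, groundspeed=79.6 kt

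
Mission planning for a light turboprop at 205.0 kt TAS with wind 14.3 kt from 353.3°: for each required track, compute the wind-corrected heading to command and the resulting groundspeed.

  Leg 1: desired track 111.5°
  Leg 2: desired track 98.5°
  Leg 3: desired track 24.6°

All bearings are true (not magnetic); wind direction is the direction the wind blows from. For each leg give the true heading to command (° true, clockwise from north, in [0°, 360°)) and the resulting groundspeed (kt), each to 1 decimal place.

Leg 1: heading=108.0°, groundspeed=211.4 kt
Leg 2: heading=94.6°, groundspeed=208.3 kt
Leg 3: heading=22.5°, groundspeed=192.6 kt

Leg 1: desired track 111.5°; wind correction -3.5° → command heading 108.0°, groundspeed 211.4 kt
Leg 2: desired track 98.5°; wind correction -3.9° → command heading 94.6°, groundspeed 208.3 kt
Leg 3: desired track 24.6°; wind correction -2.1° → command heading 22.5°, groundspeed 192.6 kt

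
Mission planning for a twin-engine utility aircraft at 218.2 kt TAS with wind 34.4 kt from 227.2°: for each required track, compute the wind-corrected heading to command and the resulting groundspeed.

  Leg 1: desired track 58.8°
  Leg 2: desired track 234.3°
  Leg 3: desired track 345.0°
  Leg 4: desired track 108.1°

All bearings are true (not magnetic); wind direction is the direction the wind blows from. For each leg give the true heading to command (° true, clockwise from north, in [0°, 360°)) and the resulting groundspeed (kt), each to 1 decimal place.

Leg 1: desired track 58.8°; wind correction +1.8° → command heading 60.6°, groundspeed 251.8 kt
Leg 2: desired track 234.3°; wind correction -1.1° → command heading 233.2°, groundspeed 184.0 kt
Leg 3: desired track 345.0°; wind correction -8.0° → command heading 337.0°, groundspeed 232.1 kt
Leg 4: desired track 108.1°; wind correction +7.9° → command heading 116.0°, groundspeed 232.8 kt

Leg 1: heading=60.6°, groundspeed=251.8 kt
Leg 2: heading=233.2°, groundspeed=184.0 kt
Leg 3: heading=337.0°, groundspeed=232.1 kt
Leg 4: heading=116.0°, groundspeed=232.8 kt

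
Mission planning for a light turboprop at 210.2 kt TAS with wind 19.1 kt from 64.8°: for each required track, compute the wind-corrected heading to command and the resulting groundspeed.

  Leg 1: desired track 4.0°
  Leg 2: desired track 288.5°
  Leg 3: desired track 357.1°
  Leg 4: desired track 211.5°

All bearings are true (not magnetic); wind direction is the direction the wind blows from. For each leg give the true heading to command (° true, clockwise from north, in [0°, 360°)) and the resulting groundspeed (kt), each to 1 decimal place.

Leg 1: heading=8.5°, groundspeed=200.2 kt
Leg 2: heading=292.1°, groundspeed=223.6 kt
Leg 3: heading=1.9°, groundspeed=202.2 kt
Leg 4: heading=208.6°, groundspeed=225.9 kt

Leg 1: desired track 4.0°; wind correction +4.5° → command heading 8.5°, groundspeed 200.2 kt
Leg 2: desired track 288.5°; wind correction +3.6° → command heading 292.1°, groundspeed 223.6 kt
Leg 3: desired track 357.1°; wind correction +4.8° → command heading 1.9°, groundspeed 202.2 kt
Leg 4: desired track 211.5°; wind correction -2.9° → command heading 208.6°, groundspeed 225.9 kt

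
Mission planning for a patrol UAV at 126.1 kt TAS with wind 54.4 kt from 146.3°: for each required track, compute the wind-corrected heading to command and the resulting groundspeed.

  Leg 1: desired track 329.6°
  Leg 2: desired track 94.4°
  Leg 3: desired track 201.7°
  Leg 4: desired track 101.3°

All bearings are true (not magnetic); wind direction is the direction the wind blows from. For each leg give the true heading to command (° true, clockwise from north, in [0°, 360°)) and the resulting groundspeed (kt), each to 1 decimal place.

Leg 1: desired track 329.6°; wind correction +1.4° → command heading 331.0°, groundspeed 180.4 kt
Leg 2: desired track 94.4°; wind correction +19.8° → command heading 114.2°, groundspeed 85.0 kt
Leg 3: desired track 201.7°; wind correction -20.8° → command heading 180.9°, groundspeed 87.0 kt
Leg 4: desired track 101.3°; wind correction +17.8° → command heading 119.1°, groundspeed 81.6 kt

Leg 1: heading=331.0°, groundspeed=180.4 kt
Leg 2: heading=114.2°, groundspeed=85.0 kt
Leg 3: heading=180.9°, groundspeed=87.0 kt
Leg 4: heading=119.1°, groundspeed=81.6 kt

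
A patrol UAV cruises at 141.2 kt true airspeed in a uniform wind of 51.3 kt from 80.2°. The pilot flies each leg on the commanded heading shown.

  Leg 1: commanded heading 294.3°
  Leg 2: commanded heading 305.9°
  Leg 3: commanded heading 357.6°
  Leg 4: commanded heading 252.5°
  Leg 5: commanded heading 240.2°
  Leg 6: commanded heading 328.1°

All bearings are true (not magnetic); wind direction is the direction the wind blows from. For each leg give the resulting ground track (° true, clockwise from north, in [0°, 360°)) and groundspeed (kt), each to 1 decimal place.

Leg 1: track=285.4°, groundspeed=185.9 kt
Leg 2: track=294.2°, groundspeed=180.8 kt
Leg 3: track=336.9°, groundspeed=143.9 kt
Leg 4: track=254.5°, groundspeed=192.2 kt
Leg 5: track=245.5°, groundspeed=190.2 kt
Leg 6: track=311.6°, groundspeed=167.4 kt

Leg 1: heading 294.3°; drift -8.9° → track 285.4°, groundspeed 185.9 kt
Leg 2: heading 305.9°; drift -11.7° → track 294.2°, groundspeed 180.8 kt
Leg 3: heading 357.6°; drift -20.7° → track 336.9°, groundspeed 143.9 kt
Leg 4: heading 252.5°; drift +2.0° → track 254.5°, groundspeed 192.2 kt
Leg 5: heading 240.2°; drift +5.3° → track 245.5°, groundspeed 190.2 kt
Leg 6: heading 328.1°; drift -16.5° → track 311.6°, groundspeed 167.4 kt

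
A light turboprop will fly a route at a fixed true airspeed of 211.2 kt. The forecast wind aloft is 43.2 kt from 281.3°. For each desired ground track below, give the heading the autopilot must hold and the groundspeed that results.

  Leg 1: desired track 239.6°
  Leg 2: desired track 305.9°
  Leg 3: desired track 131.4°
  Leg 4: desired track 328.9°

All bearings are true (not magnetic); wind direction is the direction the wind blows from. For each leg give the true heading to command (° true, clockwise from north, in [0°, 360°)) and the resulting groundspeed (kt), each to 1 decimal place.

Leg 1: heading=247.4°, groundspeed=177.0 kt
Leg 2: heading=301.0°, groundspeed=171.2 kt
Leg 3: heading=137.3°, groundspeed=247.5 kt
Leg 4: heading=320.2°, groundspeed=179.6 kt

Leg 1: desired track 239.6°; wind correction +7.8° → command heading 247.4°, groundspeed 177.0 kt
Leg 2: desired track 305.9°; wind correction -4.9° → command heading 301.0°, groundspeed 171.2 kt
Leg 3: desired track 131.4°; wind correction +5.9° → command heading 137.3°, groundspeed 247.5 kt
Leg 4: desired track 328.9°; wind correction -8.7° → command heading 320.2°, groundspeed 179.6 kt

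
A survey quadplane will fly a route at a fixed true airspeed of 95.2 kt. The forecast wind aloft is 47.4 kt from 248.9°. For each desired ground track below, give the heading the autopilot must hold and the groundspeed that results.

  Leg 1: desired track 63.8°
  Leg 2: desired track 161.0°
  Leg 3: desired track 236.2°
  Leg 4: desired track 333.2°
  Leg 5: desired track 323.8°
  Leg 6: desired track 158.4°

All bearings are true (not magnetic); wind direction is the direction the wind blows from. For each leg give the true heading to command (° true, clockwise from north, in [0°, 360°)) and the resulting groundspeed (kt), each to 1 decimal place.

Leg 1: heading=61.3°, groundspeed=142.3 kt
Leg 2: heading=190.8°, groundspeed=80.8 kt
Leg 3: heading=242.5°, groundspeed=48.4 kt
Leg 4: heading=303.5°, groundspeed=78.0 kt
Leg 5: heading=295.1°, groundspeed=71.1 kt
Leg 6: heading=188.3°, groundspeed=83.0 kt

Leg 1: desired track 63.8°; wind correction -2.5° → command heading 61.3°, groundspeed 142.3 kt
Leg 2: desired track 161.0°; wind correction +29.8° → command heading 190.8°, groundspeed 80.8 kt
Leg 3: desired track 236.2°; wind correction +6.3° → command heading 242.5°, groundspeed 48.4 kt
Leg 4: desired track 333.2°; wind correction -29.7° → command heading 303.5°, groundspeed 78.0 kt
Leg 5: desired track 323.8°; wind correction -28.7° → command heading 295.1°, groundspeed 71.1 kt
Leg 6: desired track 158.4°; wind correction +29.9° → command heading 188.3°, groundspeed 83.0 kt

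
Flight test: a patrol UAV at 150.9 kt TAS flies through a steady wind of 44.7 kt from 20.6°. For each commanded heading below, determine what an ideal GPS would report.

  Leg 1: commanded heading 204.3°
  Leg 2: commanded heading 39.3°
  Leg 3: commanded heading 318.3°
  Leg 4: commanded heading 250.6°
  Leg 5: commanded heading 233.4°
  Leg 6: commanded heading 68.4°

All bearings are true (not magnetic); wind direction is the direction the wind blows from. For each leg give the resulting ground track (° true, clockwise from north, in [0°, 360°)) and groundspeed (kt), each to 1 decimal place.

Leg 1: heading 204.3°; drift -0.8° → track 203.5°, groundspeed 195.5 kt
Leg 2: heading 39.3°; drift +7.5° → track 46.8°, groundspeed 109.5 kt
Leg 3: heading 318.3°; drift -16.9° → track 301.4°, groundspeed 136.0 kt
Leg 4: heading 250.6°; drift -10.8° → track 239.8°, groundspeed 182.9 kt
Leg 5: heading 233.4°; drift -7.3° → track 226.1°, groundspeed 190.0 kt
Leg 6: heading 68.4°; drift +15.3° → track 83.7°, groundspeed 125.3 kt

Leg 1: track=203.5°, groundspeed=195.5 kt
Leg 2: track=46.8°, groundspeed=109.5 kt
Leg 3: track=301.4°, groundspeed=136.0 kt
Leg 4: track=239.8°, groundspeed=182.9 kt
Leg 5: track=226.1°, groundspeed=190.0 kt
Leg 6: track=83.7°, groundspeed=125.3 kt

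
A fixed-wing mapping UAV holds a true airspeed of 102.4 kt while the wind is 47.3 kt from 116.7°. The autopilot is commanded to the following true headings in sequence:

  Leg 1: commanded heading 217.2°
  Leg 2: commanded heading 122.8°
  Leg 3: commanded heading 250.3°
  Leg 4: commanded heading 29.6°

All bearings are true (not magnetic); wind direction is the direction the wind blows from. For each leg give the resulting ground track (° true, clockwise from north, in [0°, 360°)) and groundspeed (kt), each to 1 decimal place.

Leg 1: track=239.9°, groundspeed=120.4 kt
Leg 2: track=128.0°, groundspeed=55.6 kt
Leg 3: track=264.5°, groundspeed=139.3 kt
Leg 4: track=4.3°, groundspeed=110.6 kt

Leg 1: heading 217.2°; drift +22.7° → track 239.9°, groundspeed 120.4 kt
Leg 2: heading 122.8°; drift +5.2° → track 128.0°, groundspeed 55.6 kt
Leg 3: heading 250.3°; drift +14.2° → track 264.5°, groundspeed 139.3 kt
Leg 4: heading 29.6°; drift -25.3° → track 4.3°, groundspeed 110.6 kt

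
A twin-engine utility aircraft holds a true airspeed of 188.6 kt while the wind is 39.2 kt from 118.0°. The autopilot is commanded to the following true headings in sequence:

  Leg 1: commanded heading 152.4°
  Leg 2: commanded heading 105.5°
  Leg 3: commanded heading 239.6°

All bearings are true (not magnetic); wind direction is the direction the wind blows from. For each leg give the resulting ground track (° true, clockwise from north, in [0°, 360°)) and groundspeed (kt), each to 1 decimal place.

Leg 1: heading 152.4°; drift +8.1° → track 160.5°, groundspeed 157.8 kt
Leg 2: heading 105.5°; drift -3.2° → track 102.3°, groundspeed 150.6 kt
Leg 3: heading 239.6°; drift +9.1° → track 248.7°, groundspeed 211.8 kt

Leg 1: track=160.5°, groundspeed=157.8 kt
Leg 2: track=102.3°, groundspeed=150.6 kt
Leg 3: track=248.7°, groundspeed=211.8 kt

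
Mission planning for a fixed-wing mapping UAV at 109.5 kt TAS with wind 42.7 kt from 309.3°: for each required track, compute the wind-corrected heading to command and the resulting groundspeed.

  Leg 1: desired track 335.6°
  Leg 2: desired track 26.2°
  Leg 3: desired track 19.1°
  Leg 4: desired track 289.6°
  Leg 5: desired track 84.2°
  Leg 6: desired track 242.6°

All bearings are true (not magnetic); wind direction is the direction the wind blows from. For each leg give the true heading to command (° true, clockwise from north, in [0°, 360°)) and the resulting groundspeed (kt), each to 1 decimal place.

Leg 1: heading=325.7°, groundspeed=69.6 kt
Leg 2: heading=3.9°, groundspeed=91.6 kt
Leg 3: heading=357.6°, groundspeed=87.2 kt
Leg 4: heading=297.2°, groundspeed=68.3 kt
Leg 5: heading=68.2°, groundspeed=135.4 kt
Leg 6: heading=263.6°, groundspeed=85.3 kt

Leg 1: desired track 335.6°; wind correction -9.9° → command heading 325.7°, groundspeed 69.6 kt
Leg 2: desired track 26.2°; wind correction -22.3° → command heading 3.9°, groundspeed 91.6 kt
Leg 3: desired track 19.1°; wind correction -21.5° → command heading 357.6°, groundspeed 87.2 kt
Leg 4: desired track 289.6°; wind correction +7.6° → command heading 297.2°, groundspeed 68.3 kt
Leg 5: desired track 84.2°; wind correction -16.0° → command heading 68.2°, groundspeed 135.4 kt
Leg 6: desired track 242.6°; wind correction +21.0° → command heading 263.6°, groundspeed 85.3 kt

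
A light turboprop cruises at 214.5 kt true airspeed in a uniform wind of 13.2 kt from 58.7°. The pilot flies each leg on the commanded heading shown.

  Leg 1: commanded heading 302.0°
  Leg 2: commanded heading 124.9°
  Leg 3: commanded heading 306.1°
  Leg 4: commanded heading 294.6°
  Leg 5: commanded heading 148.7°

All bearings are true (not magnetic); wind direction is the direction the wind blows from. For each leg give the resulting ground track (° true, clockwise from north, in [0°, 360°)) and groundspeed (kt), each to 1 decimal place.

Leg 1: heading 302.0°; drift -3.1° → track 298.9°, groundspeed 220.7 kt
Leg 2: heading 124.9°; drift +3.3° → track 128.2°, groundspeed 209.5 kt
Leg 3: heading 306.1°; drift -3.2° → track 302.9°, groundspeed 219.9 kt
Leg 4: heading 294.6°; drift -2.8° → track 291.8°, groundspeed 222.2 kt
Leg 5: heading 148.7°; drift +3.5° → track 152.2°, groundspeed 214.9 kt

Leg 1: track=298.9°, groundspeed=220.7 kt
Leg 2: track=128.2°, groundspeed=209.5 kt
Leg 3: track=302.9°, groundspeed=219.9 kt
Leg 4: track=291.8°, groundspeed=222.2 kt
Leg 5: track=152.2°, groundspeed=214.9 kt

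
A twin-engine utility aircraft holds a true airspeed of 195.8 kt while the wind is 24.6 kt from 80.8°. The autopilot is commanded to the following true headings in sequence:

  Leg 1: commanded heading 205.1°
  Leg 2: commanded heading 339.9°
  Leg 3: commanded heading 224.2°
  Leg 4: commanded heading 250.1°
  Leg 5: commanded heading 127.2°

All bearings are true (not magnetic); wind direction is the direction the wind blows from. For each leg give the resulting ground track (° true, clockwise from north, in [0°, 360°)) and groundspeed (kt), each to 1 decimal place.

Leg 1: heading 205.1°; drift +5.5° → track 210.6°, groundspeed 210.6 kt
Leg 2: heading 339.9°; drift -6.9° → track 333.0°, groundspeed 201.9 kt
Leg 3: heading 224.2°; drift +3.9° → track 228.1°, groundspeed 216.0 kt
Leg 4: heading 250.1°; drift +1.2° → track 251.3°, groundspeed 220.0 kt
Leg 5: heading 127.2°; drift +5.7° → track 132.9°, groundspeed 179.7 kt

Leg 1: track=210.6°, groundspeed=210.6 kt
Leg 2: track=333.0°, groundspeed=201.9 kt
Leg 3: track=228.1°, groundspeed=216.0 kt
Leg 4: track=251.3°, groundspeed=220.0 kt
Leg 5: track=132.9°, groundspeed=179.7 kt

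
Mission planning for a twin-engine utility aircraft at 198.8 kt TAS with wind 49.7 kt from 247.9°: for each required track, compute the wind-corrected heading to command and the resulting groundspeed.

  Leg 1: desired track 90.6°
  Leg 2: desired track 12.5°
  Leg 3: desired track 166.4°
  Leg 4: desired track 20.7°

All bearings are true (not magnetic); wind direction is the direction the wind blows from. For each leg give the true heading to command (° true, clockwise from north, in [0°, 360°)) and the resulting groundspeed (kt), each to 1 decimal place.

Leg 1: desired track 90.6°; wind correction +5.5° → command heading 96.1°, groundspeed 243.7 kt
Leg 2: desired track 12.5°; wind correction -11.9° → command heading 0.6°, groundspeed 222.8 kt
Leg 3: desired track 166.4°; wind correction +14.3° → command heading 180.7°, groundspeed 185.3 kt
Leg 4: desired track 20.7°; wind correction -10.6° → command heading 10.1°, groundspeed 229.2 kt

Leg 1: heading=96.1°, groundspeed=243.7 kt
Leg 2: heading=0.6°, groundspeed=222.8 kt
Leg 3: heading=180.7°, groundspeed=185.3 kt
Leg 4: heading=10.1°, groundspeed=229.2 kt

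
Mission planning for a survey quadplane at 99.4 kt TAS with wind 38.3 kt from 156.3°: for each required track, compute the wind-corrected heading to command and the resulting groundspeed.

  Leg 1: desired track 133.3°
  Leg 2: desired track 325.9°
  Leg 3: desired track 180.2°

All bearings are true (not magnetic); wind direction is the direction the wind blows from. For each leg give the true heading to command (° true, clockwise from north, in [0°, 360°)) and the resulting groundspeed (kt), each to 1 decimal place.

Leg 1: heading=142.0°, groundspeed=63.0 kt
Leg 2: heading=321.9°, groundspeed=136.8 kt
Leg 3: heading=171.2°, groundspeed=63.2 kt

Leg 1: desired track 133.3°; wind correction +8.7° → command heading 142.0°, groundspeed 63.0 kt
Leg 2: desired track 325.9°; wind correction -4.0° → command heading 321.9°, groundspeed 136.8 kt
Leg 3: desired track 180.2°; wind correction -9.0° → command heading 171.2°, groundspeed 63.2 kt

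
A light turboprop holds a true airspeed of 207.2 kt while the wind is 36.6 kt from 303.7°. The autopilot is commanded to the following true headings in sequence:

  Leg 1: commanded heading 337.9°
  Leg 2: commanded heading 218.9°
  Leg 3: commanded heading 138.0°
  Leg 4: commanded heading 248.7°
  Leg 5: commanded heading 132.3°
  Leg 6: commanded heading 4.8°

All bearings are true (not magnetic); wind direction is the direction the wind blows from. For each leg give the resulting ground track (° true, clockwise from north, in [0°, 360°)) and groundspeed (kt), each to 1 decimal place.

Leg 1: heading 337.9°; drift +6.6° → track 344.5°, groundspeed 178.1 kt
Leg 2: heading 218.9°; drift -10.1° → track 208.8°, groundspeed 207.1 kt
Leg 3: heading 138.0°; drift -2.1° → track 135.9°, groundspeed 242.8 kt
Leg 4: heading 248.7°; drift -9.1° → track 239.6°, groundspeed 188.6 kt
Leg 5: heading 132.3°; drift -1.3° → track 131.0°, groundspeed 243.5 kt
Leg 6: heading 4.8°; drift +9.6° → track 14.4°, groundspeed 192.2 kt

Leg 1: track=344.5°, groundspeed=178.1 kt
Leg 2: track=208.8°, groundspeed=207.1 kt
Leg 3: track=135.9°, groundspeed=242.8 kt
Leg 4: track=239.6°, groundspeed=188.6 kt
Leg 5: track=131.0°, groundspeed=243.5 kt
Leg 6: track=14.4°, groundspeed=192.2 kt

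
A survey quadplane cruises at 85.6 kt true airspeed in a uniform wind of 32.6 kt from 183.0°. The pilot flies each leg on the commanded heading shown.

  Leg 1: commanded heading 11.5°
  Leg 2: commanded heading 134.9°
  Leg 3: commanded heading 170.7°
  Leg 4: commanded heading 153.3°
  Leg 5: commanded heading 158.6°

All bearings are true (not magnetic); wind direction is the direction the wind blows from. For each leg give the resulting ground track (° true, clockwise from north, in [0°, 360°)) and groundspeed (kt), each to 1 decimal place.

Leg 1: track=9.2°, groundspeed=117.9 kt
Leg 2: track=114.1°, groundspeed=68.3 kt
Leg 3: track=163.3°, groundspeed=54.2 kt
Leg 4: track=137.6°, groundspeed=59.5 kt
Leg 5: track=145.1°, groundspeed=57.5 kt

Leg 1: heading 11.5°; drift -2.3° → track 9.2°, groundspeed 117.9 kt
Leg 2: heading 134.9°; drift -20.8° → track 114.1°, groundspeed 68.3 kt
Leg 3: heading 170.7°; drift -7.4° → track 163.3°, groundspeed 54.2 kt
Leg 4: heading 153.3°; drift -15.7° → track 137.6°, groundspeed 59.5 kt
Leg 5: heading 158.6°; drift -13.5° → track 145.1°, groundspeed 57.5 kt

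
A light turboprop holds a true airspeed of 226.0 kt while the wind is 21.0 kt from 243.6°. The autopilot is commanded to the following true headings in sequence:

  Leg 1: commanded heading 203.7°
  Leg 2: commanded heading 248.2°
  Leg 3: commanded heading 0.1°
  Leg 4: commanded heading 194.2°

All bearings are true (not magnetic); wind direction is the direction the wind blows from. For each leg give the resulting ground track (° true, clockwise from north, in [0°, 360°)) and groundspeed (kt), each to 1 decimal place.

Leg 1: track=200.0°, groundspeed=210.3 kt
Leg 2: track=248.7°, groundspeed=205.1 kt
Leg 3: track=4.7°, groundspeed=236.1 kt
Leg 4: track=189.9°, groundspeed=212.9 kt

Leg 1: heading 203.7°; drift -3.7° → track 200.0°, groundspeed 210.3 kt
Leg 2: heading 248.2°; drift +0.5° → track 248.7°, groundspeed 205.1 kt
Leg 3: heading 0.1°; drift +4.6° → track 4.7°, groundspeed 236.1 kt
Leg 4: heading 194.2°; drift -4.3° → track 189.9°, groundspeed 212.9 kt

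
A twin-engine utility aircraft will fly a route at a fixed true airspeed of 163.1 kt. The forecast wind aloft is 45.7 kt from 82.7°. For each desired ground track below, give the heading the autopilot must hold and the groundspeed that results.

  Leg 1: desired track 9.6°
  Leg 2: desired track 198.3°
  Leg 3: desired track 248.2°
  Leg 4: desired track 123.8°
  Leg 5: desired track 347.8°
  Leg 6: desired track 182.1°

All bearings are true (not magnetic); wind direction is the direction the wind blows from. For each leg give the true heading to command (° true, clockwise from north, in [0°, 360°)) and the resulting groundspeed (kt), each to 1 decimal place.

Leg 1: desired track 9.6°; wind correction +15.6° → command heading 25.2°, groundspeed 143.8 kt
Leg 2: desired track 198.3°; wind correction -14.6° → command heading 183.7°, groundspeed 177.6 kt
Leg 3: desired track 248.2°; wind correction -4.0° → command heading 244.2°, groundspeed 206.9 kt
Leg 4: desired track 123.8°; wind correction -10.6° → command heading 113.2°, groundspeed 125.9 kt
Leg 5: desired track 347.8°; wind correction +16.2° → command heading 4.0°, groundspeed 160.5 kt
Leg 6: desired track 182.1°; wind correction -16.0° → command heading 166.1°, groundspeed 164.2 kt

Leg 1: heading=25.2°, groundspeed=143.8 kt
Leg 2: heading=183.7°, groundspeed=177.6 kt
Leg 3: heading=244.2°, groundspeed=206.9 kt
Leg 4: heading=113.2°, groundspeed=125.9 kt
Leg 5: heading=4.0°, groundspeed=160.5 kt
Leg 6: heading=166.1°, groundspeed=164.2 kt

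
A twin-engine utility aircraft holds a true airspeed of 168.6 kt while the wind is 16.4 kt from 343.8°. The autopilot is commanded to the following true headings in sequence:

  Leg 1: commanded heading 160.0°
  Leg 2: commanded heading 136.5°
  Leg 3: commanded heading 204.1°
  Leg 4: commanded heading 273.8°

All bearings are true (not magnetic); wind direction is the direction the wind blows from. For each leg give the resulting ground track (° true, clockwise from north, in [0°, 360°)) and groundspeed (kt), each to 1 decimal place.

Leg 1: heading 160.0°; drift +0.3° → track 160.3°, groundspeed 185.0 kt
Leg 2: heading 136.5°; drift +2.4° → track 138.9°, groundspeed 183.3 kt
Leg 3: heading 204.1°; drift -3.4° → track 200.7°, groundspeed 181.4 kt
Leg 4: heading 273.8°; drift -5.4° → track 268.4°, groundspeed 163.7 kt

Leg 1: track=160.3°, groundspeed=185.0 kt
Leg 2: track=138.9°, groundspeed=183.3 kt
Leg 3: track=200.7°, groundspeed=181.4 kt
Leg 4: track=268.4°, groundspeed=163.7 kt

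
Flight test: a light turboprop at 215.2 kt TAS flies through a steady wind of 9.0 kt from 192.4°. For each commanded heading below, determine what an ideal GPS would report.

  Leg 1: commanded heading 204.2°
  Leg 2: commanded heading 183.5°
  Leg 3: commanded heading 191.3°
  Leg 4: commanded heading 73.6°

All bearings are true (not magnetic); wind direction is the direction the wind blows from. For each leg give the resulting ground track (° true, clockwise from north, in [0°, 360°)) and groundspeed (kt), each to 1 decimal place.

Leg 1: track=204.7°, groundspeed=206.4 kt
Leg 2: track=183.1°, groundspeed=206.3 kt
Leg 3: track=191.3°, groundspeed=206.2 kt
Leg 4: track=71.5°, groundspeed=219.7 kt

Leg 1: heading 204.2°; drift +0.5° → track 204.7°, groundspeed 206.4 kt
Leg 2: heading 183.5°; drift -0.4° → track 183.1°, groundspeed 206.3 kt
Leg 3: heading 191.3°; drift +0.0° → track 191.3°, groundspeed 206.2 kt
Leg 4: heading 73.6°; drift -2.1° → track 71.5°, groundspeed 219.7 kt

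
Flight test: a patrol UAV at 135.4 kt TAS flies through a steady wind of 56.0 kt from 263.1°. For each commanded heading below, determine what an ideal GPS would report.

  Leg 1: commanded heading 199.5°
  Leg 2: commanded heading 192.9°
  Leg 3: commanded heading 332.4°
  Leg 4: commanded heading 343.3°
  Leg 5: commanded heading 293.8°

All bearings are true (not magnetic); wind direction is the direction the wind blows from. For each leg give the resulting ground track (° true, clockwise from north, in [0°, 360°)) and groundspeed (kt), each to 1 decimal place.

Leg 1: track=175.1°, groundspeed=121.4 kt
Leg 2: track=168.6°, groundspeed=127.8 kt
Leg 3: track=356.8°, groundspeed=126.9 kt
Leg 4: track=7.0°, groundspeed=137.4 kt
Leg 5: track=311.9°, groundspeed=91.8 kt

Leg 1: heading 199.5°; drift -24.4° → track 175.1°, groundspeed 121.4 kt
Leg 2: heading 192.9°; drift -24.3° → track 168.6°, groundspeed 127.8 kt
Leg 3: heading 332.4°; drift +24.4° → track 356.8°, groundspeed 126.9 kt
Leg 4: heading 343.3°; drift +23.7° → track 7.0°, groundspeed 137.4 kt
Leg 5: heading 293.8°; drift +18.1° → track 311.9°, groundspeed 91.8 kt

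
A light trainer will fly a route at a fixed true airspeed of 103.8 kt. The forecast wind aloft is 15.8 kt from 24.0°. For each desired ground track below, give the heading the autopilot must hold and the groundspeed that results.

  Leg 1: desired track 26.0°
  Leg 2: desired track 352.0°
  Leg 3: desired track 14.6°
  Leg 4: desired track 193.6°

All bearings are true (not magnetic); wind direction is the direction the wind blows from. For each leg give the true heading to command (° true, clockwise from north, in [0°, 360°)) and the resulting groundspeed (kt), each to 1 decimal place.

Leg 1: heading=25.7°, groundspeed=88.0 kt
Leg 2: heading=356.6°, groundspeed=90.1 kt
Leg 3: heading=16.0°, groundspeed=88.2 kt
Leg 4: heading=192.0°, groundspeed=119.3 kt

Leg 1: desired track 26.0°; wind correction -0.3° → command heading 25.7°, groundspeed 88.0 kt
Leg 2: desired track 352.0°; wind correction +4.6° → command heading 356.6°, groundspeed 90.1 kt
Leg 3: desired track 14.6°; wind correction +1.4° → command heading 16.0°, groundspeed 88.2 kt
Leg 4: desired track 193.6°; wind correction -1.6° → command heading 192.0°, groundspeed 119.3 kt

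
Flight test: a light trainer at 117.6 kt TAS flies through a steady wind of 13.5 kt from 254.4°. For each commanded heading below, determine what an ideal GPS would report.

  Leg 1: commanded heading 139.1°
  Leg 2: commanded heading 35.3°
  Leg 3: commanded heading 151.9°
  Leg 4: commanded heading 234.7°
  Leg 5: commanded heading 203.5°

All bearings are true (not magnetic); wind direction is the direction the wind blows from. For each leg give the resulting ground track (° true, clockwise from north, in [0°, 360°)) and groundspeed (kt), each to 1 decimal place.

Leg 1: heading 139.1°; drift -5.6° → track 133.5°, groundspeed 124.0 kt
Leg 2: heading 35.3°; drift +3.8° → track 39.1°, groundspeed 128.4 kt
Leg 3: heading 151.9°; drift -6.2° → track 145.7°, groundspeed 121.2 kt
Leg 4: heading 234.7°; drift -2.5° → track 232.2°, groundspeed 105.0 kt
Leg 5: heading 203.5°; drift -5.5° → track 198.0°, groundspeed 109.6 kt

Leg 1: track=133.5°, groundspeed=124.0 kt
Leg 2: track=39.1°, groundspeed=128.4 kt
Leg 3: track=145.7°, groundspeed=121.2 kt
Leg 4: track=232.2°, groundspeed=105.0 kt
Leg 5: track=198.0°, groundspeed=109.6 kt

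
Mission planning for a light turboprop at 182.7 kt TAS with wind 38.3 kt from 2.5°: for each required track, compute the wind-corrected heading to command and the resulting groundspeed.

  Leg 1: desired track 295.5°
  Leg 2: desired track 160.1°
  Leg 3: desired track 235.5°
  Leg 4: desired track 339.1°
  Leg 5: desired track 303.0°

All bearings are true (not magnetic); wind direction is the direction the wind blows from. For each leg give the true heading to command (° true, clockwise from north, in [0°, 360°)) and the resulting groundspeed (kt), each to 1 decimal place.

Leg 1: heading=306.6°, groundspeed=164.3 kt
Leg 2: heading=155.5°, groundspeed=217.5 kt
Leg 3: heading=245.1°, groundspeed=203.2 kt
Leg 4: heading=343.9°, groundspeed=146.9 kt
Leg 5: heading=313.4°, groundspeed=160.3 kt

Leg 1: desired track 295.5°; wind correction +11.1° → command heading 306.6°, groundspeed 164.3 kt
Leg 2: desired track 160.1°; wind correction -4.6° → command heading 155.5°, groundspeed 217.5 kt
Leg 3: desired track 235.5°; wind correction +9.6° → command heading 245.1°, groundspeed 203.2 kt
Leg 4: desired track 339.1°; wind correction +4.8° → command heading 343.9°, groundspeed 146.9 kt
Leg 5: desired track 303.0°; wind correction +10.4° → command heading 313.4°, groundspeed 160.3 kt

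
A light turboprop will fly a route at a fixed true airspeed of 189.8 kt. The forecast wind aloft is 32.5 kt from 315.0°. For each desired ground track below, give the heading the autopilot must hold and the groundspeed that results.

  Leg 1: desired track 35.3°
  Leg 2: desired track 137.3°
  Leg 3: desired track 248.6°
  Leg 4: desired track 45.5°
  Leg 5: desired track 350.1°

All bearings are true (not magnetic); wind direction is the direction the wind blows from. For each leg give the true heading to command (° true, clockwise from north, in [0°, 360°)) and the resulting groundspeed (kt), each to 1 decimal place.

Leg 1: desired track 35.3°; wind correction -9.7° → command heading 25.6°, groundspeed 181.6 kt
Leg 2: desired track 137.3°; wind correction +0.4° → command heading 137.7°, groundspeed 222.3 kt
Leg 3: desired track 248.6°; wind correction +9.0° → command heading 257.6°, groundspeed 174.4 kt
Leg 4: desired track 45.5°; wind correction -9.9° → command heading 35.6°, groundspeed 187.3 kt
Leg 5: desired track 350.1°; wind correction -5.7° → command heading 344.4°, groundspeed 162.3 kt

Leg 1: heading=25.6°, groundspeed=181.6 kt
Leg 2: heading=137.7°, groundspeed=222.3 kt
Leg 3: heading=257.6°, groundspeed=174.4 kt
Leg 4: heading=35.6°, groundspeed=187.3 kt
Leg 5: heading=344.4°, groundspeed=162.3 kt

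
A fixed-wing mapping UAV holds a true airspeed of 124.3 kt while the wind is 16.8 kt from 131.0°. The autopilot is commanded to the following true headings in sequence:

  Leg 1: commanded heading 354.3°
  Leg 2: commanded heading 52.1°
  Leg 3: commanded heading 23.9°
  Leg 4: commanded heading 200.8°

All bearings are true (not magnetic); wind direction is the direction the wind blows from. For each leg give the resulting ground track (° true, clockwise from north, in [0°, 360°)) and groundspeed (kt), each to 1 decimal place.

Leg 1: heading 354.3°; drift -4.8° → track 349.5°, groundspeed 137.0 kt
Leg 2: heading 52.1°; drift -7.8° → track 44.3°, groundspeed 122.2 kt
Leg 3: heading 23.9°; drift -7.1° → track 16.8°, groundspeed 130.2 kt
Leg 4: heading 200.8°; drift +7.6° → track 208.4°, groundspeed 119.5 kt

Leg 1: track=349.5°, groundspeed=137.0 kt
Leg 2: track=44.3°, groundspeed=122.2 kt
Leg 3: track=16.8°, groundspeed=130.2 kt
Leg 4: track=208.4°, groundspeed=119.5 kt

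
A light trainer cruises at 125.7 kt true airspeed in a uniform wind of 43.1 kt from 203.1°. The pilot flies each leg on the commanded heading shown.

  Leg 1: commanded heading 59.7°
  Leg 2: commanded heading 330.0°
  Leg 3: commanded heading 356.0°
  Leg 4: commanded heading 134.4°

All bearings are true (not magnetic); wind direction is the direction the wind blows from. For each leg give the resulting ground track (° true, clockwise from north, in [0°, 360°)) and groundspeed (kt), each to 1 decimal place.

Leg 1: track=50.6°, groundspeed=162.3 kt
Leg 2: track=342.8°, groundspeed=155.4 kt
Leg 3: track=2.8°, groundspeed=165.2 kt
Leg 4: track=114.4°, groundspeed=117.1 kt

Leg 1: heading 59.7°; drift -9.1° → track 50.6°, groundspeed 162.3 kt
Leg 2: heading 330.0°; drift +12.8° → track 342.8°, groundspeed 155.4 kt
Leg 3: heading 356.0°; drift +6.8° → track 2.8°, groundspeed 165.2 kt
Leg 4: heading 134.4°; drift -20.0° → track 114.4°, groundspeed 117.1 kt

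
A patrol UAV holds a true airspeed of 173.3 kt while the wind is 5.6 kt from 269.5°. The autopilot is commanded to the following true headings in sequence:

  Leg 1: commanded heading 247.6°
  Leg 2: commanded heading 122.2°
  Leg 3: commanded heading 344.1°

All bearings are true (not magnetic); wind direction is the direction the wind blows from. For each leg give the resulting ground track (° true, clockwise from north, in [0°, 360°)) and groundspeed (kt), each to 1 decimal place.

Leg 1: track=246.9°, groundspeed=168.1 kt
Leg 2: track=121.2°, groundspeed=178.0 kt
Leg 3: track=345.9°, groundspeed=171.9 kt

Leg 1: heading 247.6°; drift -0.7° → track 246.9°, groundspeed 168.1 kt
Leg 2: heading 122.2°; drift -1.0° → track 121.2°, groundspeed 178.0 kt
Leg 3: heading 344.1°; drift +1.8° → track 345.9°, groundspeed 171.9 kt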